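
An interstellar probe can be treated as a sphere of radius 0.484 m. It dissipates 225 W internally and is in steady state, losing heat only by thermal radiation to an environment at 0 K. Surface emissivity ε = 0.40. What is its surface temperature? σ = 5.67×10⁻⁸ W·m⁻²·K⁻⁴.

T ≈ 241 K

Steady state: internal power = radiated power, P = εσA T⁴.
Radiating area A = 4πr² = 2.944 m².
T⁴ = P/(εσA) = 225/(0.40·5.67×10⁻⁸·2.944) = 3.370×10⁹ K⁴.
T = (3.370×10⁹)^(1/4).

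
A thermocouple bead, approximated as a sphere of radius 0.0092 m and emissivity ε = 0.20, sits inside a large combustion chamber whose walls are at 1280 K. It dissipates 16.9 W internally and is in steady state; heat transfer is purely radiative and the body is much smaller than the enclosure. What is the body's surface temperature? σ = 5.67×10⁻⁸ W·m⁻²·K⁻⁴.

For a small grey body in a large enclosure, net radiated power = εσA(T⁴ − T_w⁴).
Steady state: P = εσA(T⁴ − T_w⁴) with A = 4πr² = 0.001064 m².
T⁴ = P/(εσA) + T_w⁴ = 16.9/(0.20·5.67×10⁻⁸·0.001064) + (1280)⁴
    = 1.401×10¹² + 2.684×10¹² = 4.086×10¹² K⁴.

T ≈ 1420 K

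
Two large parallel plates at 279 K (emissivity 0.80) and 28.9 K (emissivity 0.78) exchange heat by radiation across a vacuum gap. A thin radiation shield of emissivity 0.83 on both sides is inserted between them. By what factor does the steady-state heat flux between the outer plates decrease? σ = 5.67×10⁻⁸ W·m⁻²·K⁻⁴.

factor ≈ 1.92

Without shield: q₀ = σΔ(T⁴)/(1/ε₁+1/ε₂−1) with denominator 1.532.
With shield the two gaps are in series; the resistances add: (1/ε₁+1/ε_s−1)+(1/ε_s+1/ε₂−1) = 1.455+1.487 = 2.942.
Heat-flux ratio q₀/q = 2.942/1.532.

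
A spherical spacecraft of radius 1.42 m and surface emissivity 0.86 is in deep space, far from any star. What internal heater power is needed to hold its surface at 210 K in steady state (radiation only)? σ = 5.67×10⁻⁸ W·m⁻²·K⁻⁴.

P = εσ·4πr²·T⁴.
4πr² = 25.34 m²; T⁴ = 1.945×10⁹ K⁴.
P = 0.86·5.67×10⁻⁸·25.34·1.945×10⁹.

P ≈ 2400 W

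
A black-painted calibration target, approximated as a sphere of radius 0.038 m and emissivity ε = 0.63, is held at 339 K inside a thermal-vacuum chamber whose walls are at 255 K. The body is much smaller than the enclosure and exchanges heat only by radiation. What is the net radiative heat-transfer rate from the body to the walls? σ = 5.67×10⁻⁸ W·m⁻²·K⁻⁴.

P_net ≈ 5.82 W

For a small grey body in a large enclosure: P_net = εσA(T_body⁴ − T_wall⁴).
A = 4πr² = 0.01815 m²; T_body⁴ − T_wall⁴ = 1.321×10¹⁰ − 4.228×10⁹ = 8.979×10⁹ K⁴.
|P_net| = 0.63·5.67×10⁻⁸·0.01815·8.979×10⁹.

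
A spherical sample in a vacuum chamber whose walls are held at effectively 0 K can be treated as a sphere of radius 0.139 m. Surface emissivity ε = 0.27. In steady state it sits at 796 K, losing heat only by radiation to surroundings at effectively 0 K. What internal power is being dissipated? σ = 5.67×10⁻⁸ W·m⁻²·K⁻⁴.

P ≈ 1490 W

Steady state: P = εσA T⁴.
A = 4πr² = 0.2428 m²; T⁴ = (796)⁴ = 4.015×10¹¹ K⁴.
P = 0.27 × 5.67×10⁻⁸ × 0.2428 × 4.015×10¹¹.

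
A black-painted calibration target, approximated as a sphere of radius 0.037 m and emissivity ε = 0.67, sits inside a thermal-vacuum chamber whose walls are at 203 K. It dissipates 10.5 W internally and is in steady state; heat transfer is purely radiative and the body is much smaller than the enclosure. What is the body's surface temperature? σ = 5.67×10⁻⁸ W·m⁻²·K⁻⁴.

For a small grey body in a large enclosure, net radiated power = εσA(T⁴ − T_w⁴).
Steady state: P = εσA(T⁴ − T_w⁴) with A = 4πr² = 0.01720 m².
T⁴ = P/(εσA) + T_w⁴ = 10.5/(0.67·5.67×10⁻⁸·0.01720) + (203)⁴
    = 1.607×10¹⁰ + 1.698×10⁹ = 1.776×10¹⁰ K⁴.

T ≈ 365 K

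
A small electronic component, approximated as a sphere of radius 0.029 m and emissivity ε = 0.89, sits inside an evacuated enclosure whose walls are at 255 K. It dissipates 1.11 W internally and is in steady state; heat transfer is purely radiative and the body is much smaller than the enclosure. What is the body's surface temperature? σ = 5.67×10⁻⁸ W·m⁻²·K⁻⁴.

For a small grey body in a large enclosure, net radiated power = εσA(T⁴ − T_w⁴).
Steady state: P = εσA(T⁴ − T_w⁴) with A = 4πr² = 0.01057 m².
T⁴ = P/(εσA) + T_w⁴ = 1.11/(0.89·5.67×10⁻⁸·0.01057) + (255)⁴
    = 2.081×10⁹ + 4.228×10⁹ = 6.310×10⁹ K⁴.

T ≈ 282 K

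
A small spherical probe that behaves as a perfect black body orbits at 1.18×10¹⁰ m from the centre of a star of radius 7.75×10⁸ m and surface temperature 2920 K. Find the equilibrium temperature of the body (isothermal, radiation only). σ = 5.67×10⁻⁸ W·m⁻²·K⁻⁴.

T ≈ 529 K

The star's surface emits σT_*⁴; at distance d the flux is S = σT_*⁴(R_*/d)².
S = 5.67×10⁻⁸·(2920)⁴·(7.75×10⁸/1.18×10¹⁰)² = 17780 W/m².
For an isothermal sphere T⁴ = (1−a)S/(4σ) = 7.840×10¹⁰ K⁴.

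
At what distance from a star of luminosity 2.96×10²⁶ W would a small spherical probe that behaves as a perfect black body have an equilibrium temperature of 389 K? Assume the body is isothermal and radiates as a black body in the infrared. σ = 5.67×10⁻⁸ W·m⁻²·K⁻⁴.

For an isothermal black-emitting sphere, (1−a)S·πr² = σ·4πr²·T⁴ ⇒ S = 4σT⁴/(1−a).
S = 4·5.67×10⁻⁸·(389)⁴/1.00 = 5193 W/m².
Flux falls as S = L/(4πd²), so d = √(L/(4πS)) = √(2.96×10²⁶/(4π·5193)).

d ≈ 6.73×10¹⁰ m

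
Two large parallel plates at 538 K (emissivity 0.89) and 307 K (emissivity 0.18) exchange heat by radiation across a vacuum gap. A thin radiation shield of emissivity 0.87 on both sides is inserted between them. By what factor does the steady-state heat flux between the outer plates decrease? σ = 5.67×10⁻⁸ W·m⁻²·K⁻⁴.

factor ≈ 1.23

Without shield: q₀ = σΔ(T⁴)/(1/ε₁+1/ε₂−1) with denominator 5.679.
With shield the two gaps are in series; the resistances add: (1/ε₁+1/ε_s−1)+(1/ε_s+1/ε₂−1) = 1.273+5.705 = 6.978.
Heat-flux ratio q₀/q = 6.978/5.679.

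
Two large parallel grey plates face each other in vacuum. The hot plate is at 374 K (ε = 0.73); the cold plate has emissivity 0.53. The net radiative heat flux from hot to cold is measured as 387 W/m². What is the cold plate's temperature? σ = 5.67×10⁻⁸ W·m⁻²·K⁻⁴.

q = σ(T₁⁴ − T₂⁴)/(1/ε₁ + 1/ε₂ − 1); denominator = 2.257.
T₂⁴ = T₁⁴ − q·(1/ε₁+1/ε₂−1)/σ = 1.957×10¹⁰ − 387·2.257/5.67×10⁻⁸
    = 4.163×10⁹ K⁴.

T₂ ≈ 254 K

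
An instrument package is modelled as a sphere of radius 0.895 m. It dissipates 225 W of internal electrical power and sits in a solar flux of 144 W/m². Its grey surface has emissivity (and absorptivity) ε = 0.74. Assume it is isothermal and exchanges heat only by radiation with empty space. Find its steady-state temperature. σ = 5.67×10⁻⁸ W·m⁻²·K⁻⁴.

T ≈ 185 K

At steady state, absorbed solar power + internal power = radiated power.
Absorbed: α·S·A_cross = 0.74·144·2.516 = 268.2 W (cross-section πr²).
Total input = 268.2 + 225 = 493.2 W.
Radiated: εσ·A_surf·T⁴ with A_surf = 4πr² = 10.07 m².
T⁴ = 493.2/(0.74·5.67×10⁻⁸·10.07) = 1.168×10⁹ K⁴.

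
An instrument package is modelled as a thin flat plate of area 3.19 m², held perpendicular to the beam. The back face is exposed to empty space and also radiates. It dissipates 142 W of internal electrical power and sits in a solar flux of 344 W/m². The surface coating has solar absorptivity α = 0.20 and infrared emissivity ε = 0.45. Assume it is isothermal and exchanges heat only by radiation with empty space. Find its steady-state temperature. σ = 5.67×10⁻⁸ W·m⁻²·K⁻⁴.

At steady state, absorbed solar power + internal power = radiated power.
Absorbed: α·S·A_cross = 0.20·344·3.190 = 219.5 W (cross-section A).
Total input = 219.5 + 142 = 361.5 W.
Radiated: εσ·A_surf·T⁴ with A_surf = 2A = 6.380 m².
T⁴ = 361.5/(0.45·5.67×10⁻⁸·6.380) = 2.221×10⁹ K⁴.

T ≈ 217 K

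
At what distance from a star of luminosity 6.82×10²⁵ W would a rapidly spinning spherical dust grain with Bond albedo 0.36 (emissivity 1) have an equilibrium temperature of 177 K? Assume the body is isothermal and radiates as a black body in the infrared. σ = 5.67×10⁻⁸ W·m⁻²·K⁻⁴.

d ≈ 1.25×10¹¹ m

For an isothermal black-emitting sphere, (1−a)S·πr² = σ·4πr²·T⁴ ⇒ S = 4σT⁴/(1−a).
S = 4·5.67×10⁻⁸·(177)⁴/0.640 = 347.8 W/m².
Flux falls as S = L/(4πd²), so d = √(L/(4πS)) = √(6.82×10²⁵/(4π·347.8)).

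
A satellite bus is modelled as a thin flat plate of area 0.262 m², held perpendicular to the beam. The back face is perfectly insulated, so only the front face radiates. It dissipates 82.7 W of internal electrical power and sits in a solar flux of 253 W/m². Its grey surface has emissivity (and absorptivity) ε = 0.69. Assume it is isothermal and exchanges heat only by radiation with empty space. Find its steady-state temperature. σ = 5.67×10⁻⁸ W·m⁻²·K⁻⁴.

At steady state, absorbed solar power + internal power = radiated power.
Absorbed: α·S·A_cross = 0.69·253·0.2620 = 45.74 W (cross-section A).
Total input = 45.74 + 82.7 = 128.4 W.
Radiated: εσ·A_surf·T⁴ with A_surf = A = 0.2620 m².
T⁴ = 128.4/(0.69·5.67×10⁻⁸·0.2620) = 1.253×10¹⁰ K⁴.

T ≈ 335 K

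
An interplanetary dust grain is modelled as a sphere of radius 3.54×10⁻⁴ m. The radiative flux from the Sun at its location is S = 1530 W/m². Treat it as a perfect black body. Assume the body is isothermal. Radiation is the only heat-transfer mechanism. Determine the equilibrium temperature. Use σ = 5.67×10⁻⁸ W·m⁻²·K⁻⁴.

T ≈ 287 K

At equilibrium, absorbed power = emitted power.
Absorbing cross-section = πr² = 3.937×10⁻⁷ m²; emitting surface = 4πr² = 1.575×10⁻⁶ m² (ratio 4).
S·A_cross = εσ·A_surf·T⁴  ⇒  T⁴ = S/(4σ).
T⁴ = 1.00·1530/(4·5.67×10⁻⁸) = 6.746×10⁹ K⁴.
T = (6.746×10⁹)^(1/4).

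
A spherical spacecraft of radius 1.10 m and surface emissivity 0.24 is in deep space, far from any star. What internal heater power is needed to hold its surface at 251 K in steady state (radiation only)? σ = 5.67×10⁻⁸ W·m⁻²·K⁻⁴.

P = εσ·4πr²·T⁴.
4πr² = 15.21 m²; T⁴ = 3.969×10⁹ K⁴.
P = 0.24·5.67×10⁻⁸·15.21·3.969×10⁹.

P ≈ 821 W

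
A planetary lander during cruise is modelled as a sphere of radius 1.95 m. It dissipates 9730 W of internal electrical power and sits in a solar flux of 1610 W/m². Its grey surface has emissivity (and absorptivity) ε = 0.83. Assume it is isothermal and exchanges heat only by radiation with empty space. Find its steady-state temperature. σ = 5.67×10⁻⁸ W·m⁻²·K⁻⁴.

T ≈ 327 K

At steady state, absorbed solar power + internal power = radiated power.
Absorbed: α·S·A_cross = 0.83·1610·11.95 = 15960 W (cross-section πr²).
Total input = 15960 + 9730 = 25690 W.
Radiated: εσ·A_surf·T⁴ with A_surf = 4πr² = 47.78 m².
T⁴ = 25690/(0.83·5.67×10⁻⁸·47.78) = 1.143×10¹⁰ K⁴.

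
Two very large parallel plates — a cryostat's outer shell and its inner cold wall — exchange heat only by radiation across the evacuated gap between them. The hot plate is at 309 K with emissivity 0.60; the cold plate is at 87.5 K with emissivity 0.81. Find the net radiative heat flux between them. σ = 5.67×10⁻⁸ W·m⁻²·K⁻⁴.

q ≈ 270 W/m²

For two infinite grey parallel plates, q = σ(T₁⁴ − T₂⁴)/(1/ε₁ + 1/ε₂ − 1).
T₁⁴ − T₂⁴ = 9.117×10⁹ − 5.862×10⁷ = 9.058×10⁹ K⁴.
1/ε₁ + 1/ε₂ − 1 = 1.667 + 1.235 − 1 = 1.901.
q = 5.67×10⁻⁸ × 9.058×10⁹ / 1.901.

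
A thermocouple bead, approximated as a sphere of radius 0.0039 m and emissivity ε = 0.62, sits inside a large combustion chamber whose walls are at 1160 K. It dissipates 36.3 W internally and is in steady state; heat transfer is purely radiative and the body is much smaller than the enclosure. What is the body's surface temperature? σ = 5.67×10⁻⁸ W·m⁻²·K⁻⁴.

For a small grey body in a large enclosure, net radiated power = εσA(T⁴ − T_w⁴).
Steady state: P = εσA(T⁴ − T_w⁴) with A = 4πr² = 1.911×10⁻⁴ m².
T⁴ = P/(εσA) + T_w⁴ = 36.3/(0.62·5.67×10⁻⁸·1.911×10⁻⁴) + (1160)⁴
    = 5.402×10¹² + 1.811×10¹² = 7.213×10¹² K⁴.

T ≈ 1640 K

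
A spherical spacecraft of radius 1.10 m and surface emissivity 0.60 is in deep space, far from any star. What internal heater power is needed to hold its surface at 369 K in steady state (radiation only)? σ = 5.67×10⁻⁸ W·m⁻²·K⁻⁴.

P = εσ·4πr²·T⁴.
4πr² = 15.21 m²; T⁴ = 1.854×10¹⁰ K⁴.
P = 0.60·5.67×10⁻⁸·15.21·1.854×10¹⁰.

P ≈ 9590 W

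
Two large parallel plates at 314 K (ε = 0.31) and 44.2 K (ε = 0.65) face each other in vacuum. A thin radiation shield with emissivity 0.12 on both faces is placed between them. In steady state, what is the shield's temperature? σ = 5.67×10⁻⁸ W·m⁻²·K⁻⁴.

T_s ≈ 258 K

In steady state the net flux on the hot side equals that on the cold side.
σ(T₁⁴−T_s⁴)/D₁ = σ(T_s⁴−T₂⁴)/D₂, with D₁ = 1/ε₁+1/ε_s−1 = 10.56, D₂ = 1/ε_s+1/ε₂−1 = 8.872.
Solve for T_s⁴: T_s⁴ = (D₂·T₁⁴ + D₁·T₂⁴)/(D₁+D₂) = 4.441×10⁹ K⁴.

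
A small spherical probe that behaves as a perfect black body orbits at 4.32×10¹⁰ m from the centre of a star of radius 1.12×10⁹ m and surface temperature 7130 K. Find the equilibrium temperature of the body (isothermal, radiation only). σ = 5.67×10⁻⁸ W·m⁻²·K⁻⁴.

T ≈ 812 K

The star's surface emits σT_*⁴; at distance d the flux is S = σT_*⁴(R_*/d)².
S = 5.67×10⁻⁸·(7130)⁴·(1.12×10⁹/4.32×10¹⁰)² = 98490 W/m².
For an isothermal sphere T⁴ = (1−a)S/(4σ) = 4.343×10¹¹ K⁴.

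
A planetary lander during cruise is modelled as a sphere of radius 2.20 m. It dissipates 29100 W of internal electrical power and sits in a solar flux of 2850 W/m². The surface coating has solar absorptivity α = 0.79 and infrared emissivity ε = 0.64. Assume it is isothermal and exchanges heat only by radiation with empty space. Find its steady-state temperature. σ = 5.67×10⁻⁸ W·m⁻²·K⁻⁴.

T ≈ 412 K

At steady state, absorbed solar power + internal power = radiated power.
Absorbed: α·S·A_cross = 0.79·2850·15.21 = 34230 W (cross-section πr²).
Total input = 34230 + 29100 = 63330 W.
Radiated: εσ·A_surf·T⁴ with A_surf = 4πr² = 60.82 m².
T⁴ = 63330/(0.64·5.67×10⁻⁸·60.82) = 2.870×10¹⁰ K⁴.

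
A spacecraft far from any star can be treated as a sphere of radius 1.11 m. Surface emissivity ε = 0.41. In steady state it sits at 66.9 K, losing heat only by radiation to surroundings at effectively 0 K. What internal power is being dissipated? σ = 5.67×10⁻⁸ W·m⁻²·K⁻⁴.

P ≈ 7.21 W

Steady state: P = εσA T⁴.
A = 4πr² = 15.48 m²; T⁴ = (66.9)⁴ = 2.003×10⁷ K⁴.
P = 0.41 × 5.67×10⁻⁸ × 15.48 × 2.003×10⁷.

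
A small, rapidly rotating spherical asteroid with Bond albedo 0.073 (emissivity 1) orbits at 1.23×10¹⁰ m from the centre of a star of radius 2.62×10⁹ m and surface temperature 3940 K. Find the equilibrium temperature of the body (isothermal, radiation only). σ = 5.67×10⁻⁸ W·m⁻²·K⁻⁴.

The star's surface emits σT_*⁴; at distance d the flux is S = σT_*⁴(R_*/d)².
S = 5.67×10⁻⁸·(3940)⁴·(2.62×10⁹/1.23×10¹⁰)² = 6.200×10⁵ W/m².
For an isothermal sphere T⁴ = (1−a)S/(4σ) = 2.534×10¹² K⁴.

T ≈ 1260 K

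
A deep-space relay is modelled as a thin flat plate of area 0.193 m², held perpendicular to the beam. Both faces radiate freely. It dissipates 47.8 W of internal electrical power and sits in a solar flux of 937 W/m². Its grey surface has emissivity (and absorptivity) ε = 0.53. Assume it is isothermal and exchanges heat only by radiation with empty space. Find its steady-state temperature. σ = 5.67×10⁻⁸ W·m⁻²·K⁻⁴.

At steady state, absorbed solar power + internal power = radiated power.
Absorbed: α·S·A_cross = 0.53·937·0.1930 = 95.85 W (cross-section A).
Total input = 95.85 + 47.8 = 143.6 W.
Radiated: εσ·A_surf·T⁴ with A_surf = 2A = 0.3860 m².
T⁴ = 143.6/(0.53·5.67×10⁻⁸·0.3860) = 1.238×10¹⁰ K⁴.

T ≈ 334 K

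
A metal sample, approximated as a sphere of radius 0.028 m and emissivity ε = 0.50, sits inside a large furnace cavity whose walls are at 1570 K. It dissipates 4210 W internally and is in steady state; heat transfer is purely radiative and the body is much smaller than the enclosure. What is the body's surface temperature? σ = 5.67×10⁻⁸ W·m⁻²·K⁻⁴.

For a small grey body in a large enclosure, net radiated power = εσA(T⁴ − T_w⁴).
Steady state: P = εσA(T⁴ − T_w⁴) with A = 4πr² = 0.009852 m².
T⁴ = P/(εσA) + T_w⁴ = 4210/(0.50·5.67×10⁻⁸·0.009852) + (1570)⁴
    = 1.507×10¹³ + 6.076×10¹² = 2.115×10¹³ K⁴.

T ≈ 2140 K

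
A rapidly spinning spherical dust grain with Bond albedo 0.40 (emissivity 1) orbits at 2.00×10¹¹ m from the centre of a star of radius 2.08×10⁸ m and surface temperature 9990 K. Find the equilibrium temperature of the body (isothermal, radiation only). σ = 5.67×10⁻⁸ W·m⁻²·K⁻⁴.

T ≈ 200 K

The star's surface emits σT_*⁴; at distance d the flux is S = σT_*⁴(R_*/d)².
S = 5.67×10⁻⁸·(9990)⁴·(2.08×10⁸/2.00×10¹¹)² = 610.8 W/m².
For an isothermal sphere T⁴ = (1−a)S/(4σ) = 1.616×10⁹ K⁴.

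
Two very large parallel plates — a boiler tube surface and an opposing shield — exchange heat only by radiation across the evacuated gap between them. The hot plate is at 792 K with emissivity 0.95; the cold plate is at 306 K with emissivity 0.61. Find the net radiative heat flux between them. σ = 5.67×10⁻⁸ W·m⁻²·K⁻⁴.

q ≈ 12900 W/m²

For two infinite grey parallel plates, q = σ(T₁⁴ − T₂⁴)/(1/ε₁ + 1/ε₂ − 1).
T₁⁴ − T₂⁴ = 3.935×10¹¹ − 8.768×10⁹ = 3.847×10¹¹ K⁴.
1/ε₁ + 1/ε₂ − 1 = 1.053 + 1.639 − 1 = 1.692.
q = 5.67×10⁻⁸ × 3.847×10¹¹ / 1.692.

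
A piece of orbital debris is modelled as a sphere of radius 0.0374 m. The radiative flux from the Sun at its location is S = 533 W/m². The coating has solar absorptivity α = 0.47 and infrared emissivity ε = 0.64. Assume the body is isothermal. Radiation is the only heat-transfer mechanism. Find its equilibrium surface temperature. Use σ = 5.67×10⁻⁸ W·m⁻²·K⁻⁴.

At equilibrium, absorbed power = emitted power.
Absorbing cross-section = πr² = 0.004394 m²; emitting surface = 4πr² = 0.01758 m² (ratio 4).
αS·A_cross = εσ·A_surf·T⁴  ⇒  T⁴ = αS/(ε·4σ).
T⁴ = 0.470·533/(0.64·4·5.67×10⁻⁸) = 1.726×10⁹ K⁴.
T = (1.726×10⁹)^(1/4).

T ≈ 204 K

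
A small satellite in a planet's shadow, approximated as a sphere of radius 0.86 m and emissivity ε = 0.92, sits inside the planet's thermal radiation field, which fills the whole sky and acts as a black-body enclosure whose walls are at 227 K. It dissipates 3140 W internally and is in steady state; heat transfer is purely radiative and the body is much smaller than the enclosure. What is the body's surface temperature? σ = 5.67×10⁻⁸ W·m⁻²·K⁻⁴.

T ≈ 309 K

For a small grey body in a large enclosure, net radiated power = εσA(T⁴ − T_w⁴).
Steady state: P = εσA(T⁴ − T_w⁴) with A = 4πr² = 9.294 m².
T⁴ = P/(εσA) + T_w⁴ = 3140/(0.92·5.67×10⁻⁸·9.294) + (227)⁴
    = 6.477×10⁹ + 2.655×10⁹ = 9.132×10⁹ K⁴.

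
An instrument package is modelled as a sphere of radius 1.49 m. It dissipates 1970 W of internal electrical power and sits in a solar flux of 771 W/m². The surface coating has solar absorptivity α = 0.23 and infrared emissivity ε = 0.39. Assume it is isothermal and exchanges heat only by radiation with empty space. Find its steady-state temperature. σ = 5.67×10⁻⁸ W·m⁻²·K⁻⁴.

At steady state, absorbed solar power + internal power = radiated power.
Absorbed: α·S·A_cross = 0.23·771·6.975 = 1237 W (cross-section πr²).
Total input = 1237 + 1970 = 3207 W.
Radiated: εσ·A_surf·T⁴ with A_surf = 4πr² = 27.90 m².
T⁴ = 3207/(0.39·5.67×10⁻⁸·27.90) = 5.198×10⁹ K⁴.

T ≈ 269 K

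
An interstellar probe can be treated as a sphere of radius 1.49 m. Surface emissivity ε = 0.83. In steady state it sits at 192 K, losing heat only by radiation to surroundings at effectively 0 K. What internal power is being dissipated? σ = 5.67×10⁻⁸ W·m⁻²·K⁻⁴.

P ≈ 1780 W

Steady state: P = εσA T⁴.
A = 4πr² = 27.90 m²; T⁴ = (192)⁴ = 1.359×10⁹ K⁴.
P = 0.83 × 5.67×10⁻⁸ × 27.90 × 1.359×10⁹.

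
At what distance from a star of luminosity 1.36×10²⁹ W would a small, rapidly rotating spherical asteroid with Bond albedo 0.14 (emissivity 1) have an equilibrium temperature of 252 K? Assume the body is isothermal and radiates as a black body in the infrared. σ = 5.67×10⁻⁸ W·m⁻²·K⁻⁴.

d ≈ 3.19×10¹² m

For an isothermal black-emitting sphere, (1−a)S·πr² = σ·4πr²·T⁴ ⇒ S = 4σT⁴/(1−a).
S = 4·5.67×10⁻⁸·(252)⁴/0.860 = 1064 W/m².
Flux falls as S = L/(4πd²), so d = √(L/(4πS)) = √(1.36×10²⁹/(4π·1064)).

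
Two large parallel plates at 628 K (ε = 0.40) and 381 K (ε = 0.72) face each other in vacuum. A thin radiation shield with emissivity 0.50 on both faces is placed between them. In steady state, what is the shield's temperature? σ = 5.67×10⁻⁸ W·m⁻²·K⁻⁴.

In steady state the net flux on the hot side equals that on the cold side.
σ(T₁⁴−T_s⁴)/D₁ = σ(T_s⁴−T₂⁴)/D₂, with D₁ = 1/ε₁+1/ε_s−1 = 3.500, D₂ = 1/ε_s+1/ε₂−1 = 2.389.
Solve for T_s⁴: T_s⁴ = (D₂·T₁⁴ + D₁·T₂⁴)/(D₁+D₂) = 7.562×10¹⁰ K⁴.

T_s ≈ 524 K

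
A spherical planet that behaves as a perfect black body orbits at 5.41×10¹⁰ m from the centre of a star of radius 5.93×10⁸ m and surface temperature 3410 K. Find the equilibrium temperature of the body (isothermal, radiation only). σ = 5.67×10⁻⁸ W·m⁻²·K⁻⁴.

The star's surface emits σT_*⁴; at distance d the flux is S = σT_*⁴(R_*/d)².
S = 5.67×10⁻⁸·(3410)⁴·(5.93×10⁸/5.41×10¹⁰)² = 921.1 W/m².
For an isothermal sphere T⁴ = (1−a)S/(4σ) = 4.061×10⁹ K⁴.

T ≈ 252 K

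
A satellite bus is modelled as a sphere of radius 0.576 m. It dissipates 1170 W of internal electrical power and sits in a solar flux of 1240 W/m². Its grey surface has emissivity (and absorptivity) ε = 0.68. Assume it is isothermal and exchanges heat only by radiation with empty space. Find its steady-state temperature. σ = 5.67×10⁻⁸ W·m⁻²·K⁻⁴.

T ≈ 336 K

At steady state, absorbed solar power + internal power = radiated power.
Absorbed: α·S·A_cross = 0.68·1240·1.042 = 878.9 W (cross-section πr²).
Total input = 878.9 + 1170 = 2049 W.
Radiated: εσ·A_surf·T⁴ with A_surf = 4πr² = 4.169 m².
T⁴ = 2049/(0.68·5.67×10⁻⁸·4.169) = 1.275×10¹⁰ K⁴.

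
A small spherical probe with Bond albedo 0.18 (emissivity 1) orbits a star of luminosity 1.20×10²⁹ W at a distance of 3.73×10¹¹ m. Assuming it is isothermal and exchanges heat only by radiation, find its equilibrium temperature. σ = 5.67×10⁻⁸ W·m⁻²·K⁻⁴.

First find the stellar flux at distance d: S = L/(4πd²) = 1.20×10²⁹/(4π·(3.73×10¹¹)²) = 68640 W/m².
For an isothermal sphere, absorbed (1−a)S·πr² = emitted σ·4πr²·T⁴, so T⁴ = (1−a)S/(4σ).
T⁴ = 0.820·68640/(4·5.67×10⁻⁸) = 2.482×10¹¹ K⁴.

T ≈ 706 K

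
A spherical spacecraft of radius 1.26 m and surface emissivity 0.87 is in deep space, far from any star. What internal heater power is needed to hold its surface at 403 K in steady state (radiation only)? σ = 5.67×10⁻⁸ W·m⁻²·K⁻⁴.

P ≈ 26000 W

P = εσ·4πr²·T⁴.
4πr² = 19.95 m²; T⁴ = 2.638×10¹⁰ K⁴.
P = 0.87·5.67×10⁻⁸·19.95·2.638×10¹⁰.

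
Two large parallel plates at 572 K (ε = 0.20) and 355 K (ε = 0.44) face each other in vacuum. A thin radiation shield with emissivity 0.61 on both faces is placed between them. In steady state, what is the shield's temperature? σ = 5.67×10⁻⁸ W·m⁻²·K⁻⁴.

In steady state the net flux on the hot side equals that on the cold side.
σ(T₁⁴−T_s⁴)/D₁ = σ(T_s⁴−T₂⁴)/D₂, with D₁ = 1/ε₁+1/ε_s−1 = 5.639, D₂ = 1/ε_s+1/ε₂−1 = 2.912.
Solve for T_s⁴: T_s⁴ = (D₂·T₁⁴ + D₁·T₂⁴)/(D₁+D₂) = 4.693×10¹⁰ K⁴.

T_s ≈ 465 K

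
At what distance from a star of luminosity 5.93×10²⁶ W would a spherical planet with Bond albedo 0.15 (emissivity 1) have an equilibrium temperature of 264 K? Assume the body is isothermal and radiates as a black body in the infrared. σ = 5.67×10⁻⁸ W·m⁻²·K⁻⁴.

For an isothermal black-emitting sphere, (1−a)S·πr² = σ·4πr²·T⁴ ⇒ S = 4σT⁴/(1−a).
S = 4·5.67×10⁻⁸·(264)⁴/0.850 = 1296 W/m².
Flux falls as S = L/(4πd²), so d = √(L/(4πS)) = √(5.93×10²⁶/(4π·1296)).

d ≈ 1.91×10¹¹ m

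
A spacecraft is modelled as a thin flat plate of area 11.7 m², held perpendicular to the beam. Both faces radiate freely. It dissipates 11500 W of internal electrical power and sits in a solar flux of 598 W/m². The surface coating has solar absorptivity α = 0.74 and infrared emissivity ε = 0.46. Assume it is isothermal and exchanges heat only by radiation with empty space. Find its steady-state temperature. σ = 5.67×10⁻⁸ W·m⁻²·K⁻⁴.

T ≈ 407 K

At steady state, absorbed solar power + internal power = radiated power.
Absorbed: α·S·A_cross = 0.74·598·11.70 = 5177 W (cross-section A).
Total input = 5177 + 11500 = 16680 W.
Radiated: εσ·A_surf·T⁴ with A_surf = 2A = 23.40 m².
T⁴ = 16680/(0.46·5.67×10⁻⁸·23.40) = 2.733×10¹⁰ K⁴.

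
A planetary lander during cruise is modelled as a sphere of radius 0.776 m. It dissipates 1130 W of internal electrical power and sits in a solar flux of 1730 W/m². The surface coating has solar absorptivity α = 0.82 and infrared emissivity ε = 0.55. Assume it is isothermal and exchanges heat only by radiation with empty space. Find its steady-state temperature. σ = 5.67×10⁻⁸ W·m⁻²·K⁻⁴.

T ≈ 357 K

At steady state, absorbed solar power + internal power = radiated power.
Absorbed: α·S·A_cross = 0.82·1730·1.892 = 2684 W (cross-section πr²).
Total input = 2684 + 1130 = 3814 W.
Radiated: εσ·A_surf·T⁴ with A_surf = 4πr² = 7.567 m².
T⁴ = 3814/(0.55·5.67×10⁻⁸·7.567) = 1.616×10¹⁰ K⁴.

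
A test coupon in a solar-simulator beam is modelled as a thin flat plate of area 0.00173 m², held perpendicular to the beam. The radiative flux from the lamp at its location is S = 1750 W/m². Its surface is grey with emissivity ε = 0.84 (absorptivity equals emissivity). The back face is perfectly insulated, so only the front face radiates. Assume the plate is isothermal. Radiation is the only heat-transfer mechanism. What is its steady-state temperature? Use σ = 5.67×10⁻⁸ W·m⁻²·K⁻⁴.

At equilibrium, absorbed power = emitted power.
Absorbing cross-section = A = 0.001730 m²; emitting surface = A = 0.001730 m² (ratio 1).
εS·A_cross = εσ·A_surf·T⁴  ⇒  T⁴ = S/(1σ)   (ε cancels).
T⁴ = 1750/(1·5.67×10⁻⁸) = 3.086×10¹⁰ K⁴.
T = (3.086×10¹⁰)^(1/4).

T ≈ 419 K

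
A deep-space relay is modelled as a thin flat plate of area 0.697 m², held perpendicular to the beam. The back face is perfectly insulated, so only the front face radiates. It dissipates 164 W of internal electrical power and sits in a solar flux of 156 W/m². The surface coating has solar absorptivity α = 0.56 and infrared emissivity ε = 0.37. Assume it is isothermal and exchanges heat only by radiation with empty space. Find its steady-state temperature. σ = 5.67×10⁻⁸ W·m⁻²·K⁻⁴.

T ≈ 352 K

At steady state, absorbed solar power + internal power = radiated power.
Absorbed: α·S·A_cross = 0.56·156·0.6970 = 60.89 W (cross-section A).
Total input = 60.89 + 164 = 224.9 W.
Radiated: εσ·A_surf·T⁴ with A_surf = A = 0.6970 m².
T⁴ = 224.9/(0.37·5.67×10⁻⁸·0.6970) = 1.538×10¹⁰ K⁴.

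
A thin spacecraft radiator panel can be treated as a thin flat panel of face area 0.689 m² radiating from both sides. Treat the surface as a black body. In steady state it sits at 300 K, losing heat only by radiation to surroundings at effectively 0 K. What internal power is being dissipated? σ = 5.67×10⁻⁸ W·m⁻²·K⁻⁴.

Steady state: P = εσA T⁴.
A = 2·0.689 = 1.378 m²; T⁴ = (300)⁴ = 8.100×10⁹ K⁴.
P = 1.0 × 5.67×10⁻⁸ × 1.378 × 8.100×10⁹.

P ≈ 633 W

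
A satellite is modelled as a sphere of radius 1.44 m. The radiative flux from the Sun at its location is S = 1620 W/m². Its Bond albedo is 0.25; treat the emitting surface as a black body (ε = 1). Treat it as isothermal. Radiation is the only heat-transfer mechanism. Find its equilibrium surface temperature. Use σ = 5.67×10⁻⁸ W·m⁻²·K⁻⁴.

At equilibrium, absorbed power = emitted power.
Absorbing cross-section = πr² = 6.514 m²; emitting surface = 4πr² = 26.06 m² (ratio 4).
(1−a)S·A_cross = εσ·A_surf·T⁴  ⇒  T⁴ = (1−a)S/(4σ).
T⁴ = 0.750·1620/(4·5.67×10⁻⁸) = 5.357×10⁹ K⁴.
T = (5.357×10⁹)^(1/4).

T ≈ 271 K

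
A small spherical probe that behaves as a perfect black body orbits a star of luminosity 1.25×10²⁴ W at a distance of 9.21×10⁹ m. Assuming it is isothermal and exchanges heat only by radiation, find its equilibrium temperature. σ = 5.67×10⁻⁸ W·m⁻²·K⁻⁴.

T ≈ 268 K

First find the stellar flux at distance d: S = L/(4πd²) = 1.25×10²⁴/(4π·(9.21×10⁹)²) = 1173 W/m².
For an isothermal sphere, absorbed (1−a)S·πr² = emitted σ·4πr²·T⁴, so T⁴ = (1−a)S/(4σ).
T⁴ = 1.00·1173/(4·5.67×10⁻⁸) = 5.171×10⁹ K⁴.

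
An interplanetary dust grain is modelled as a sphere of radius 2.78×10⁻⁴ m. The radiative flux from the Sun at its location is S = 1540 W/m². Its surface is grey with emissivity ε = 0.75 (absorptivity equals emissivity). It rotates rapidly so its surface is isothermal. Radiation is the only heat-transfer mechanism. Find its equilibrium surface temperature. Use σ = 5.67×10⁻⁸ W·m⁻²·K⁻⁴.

At equilibrium, absorbed power = emitted power.
Absorbing cross-section = πr² = 2.428×10⁻⁷ m²; emitting surface = 4πr² = 9.712×10⁻⁷ m² (ratio 4).
εS·A_cross = εσ·A_surf·T⁴  ⇒  T⁴ = S/(4σ)   (ε cancels).
T⁴ = 1540/(4·5.67×10⁻⁸) = 6.790×10⁹ K⁴.
T = (6.790×10⁹)^(1/4).

T ≈ 287 K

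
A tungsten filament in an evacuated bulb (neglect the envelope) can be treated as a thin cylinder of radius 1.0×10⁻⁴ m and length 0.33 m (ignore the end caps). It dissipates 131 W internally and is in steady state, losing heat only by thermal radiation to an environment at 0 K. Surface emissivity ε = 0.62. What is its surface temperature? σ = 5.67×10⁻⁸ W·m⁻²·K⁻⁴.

Steady state: internal power = radiated power, P = εσA T⁴.
Radiating area A = 2πrL = 2.073×10⁻⁴ m².
T⁴ = P/(εσA) = 131/(0.62·5.67×10⁻⁸·2.073×10⁻⁴) = 1.797×10¹³ K⁴.
T = (1.797×10¹³)^(1/4).

T ≈ 2060 K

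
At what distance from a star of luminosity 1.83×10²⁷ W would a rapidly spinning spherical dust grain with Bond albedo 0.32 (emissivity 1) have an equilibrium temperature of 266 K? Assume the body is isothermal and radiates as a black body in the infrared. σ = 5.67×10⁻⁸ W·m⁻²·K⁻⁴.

d ≈ 2.95×10¹¹ m

For an isothermal black-emitting sphere, (1−a)S·πr² = σ·4πr²·T⁴ ⇒ S = 4σT⁴/(1−a).
S = 4·5.67×10⁻⁸·(266)⁴/0.680 = 1670 W/m².
Flux falls as S = L/(4πd²), so d = √(L/(4πS)) = √(1.83×10²⁷/(4π·1670)).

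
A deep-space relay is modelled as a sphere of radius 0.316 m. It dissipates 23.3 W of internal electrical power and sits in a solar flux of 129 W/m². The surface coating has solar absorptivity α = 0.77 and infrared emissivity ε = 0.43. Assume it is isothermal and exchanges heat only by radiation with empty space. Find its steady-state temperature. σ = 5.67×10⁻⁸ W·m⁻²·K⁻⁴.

T ≈ 205 K

At steady state, absorbed solar power + internal power = radiated power.
Absorbed: α·S·A_cross = 0.77·129·0.3137 = 31.16 W (cross-section πr²).
Total input = 31.16 + 23.3 = 54.46 W.
Radiated: εσ·A_surf·T⁴ with A_surf = 4πr² = 1.255 m².
T⁴ = 54.46/(0.43·5.67×10⁻⁸·1.255) = 1.780×10⁹ K⁴.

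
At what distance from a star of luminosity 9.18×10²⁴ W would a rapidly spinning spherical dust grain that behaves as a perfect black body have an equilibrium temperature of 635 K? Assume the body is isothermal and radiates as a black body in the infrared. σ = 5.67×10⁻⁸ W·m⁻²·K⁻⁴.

For an isothermal black-emitting sphere, (1−a)S·πr² = σ·4πr²·T⁴ ⇒ S = 4σT⁴/(1−a).
S = 4·5.67×10⁻⁸·(635)⁴/1.00 = 36880 W/m².
Flux falls as S = L/(4πd²), so d = √(L/(4πS)) = √(9.18×10²⁴/(4π·36880)).

d ≈ 4.45×10⁹ m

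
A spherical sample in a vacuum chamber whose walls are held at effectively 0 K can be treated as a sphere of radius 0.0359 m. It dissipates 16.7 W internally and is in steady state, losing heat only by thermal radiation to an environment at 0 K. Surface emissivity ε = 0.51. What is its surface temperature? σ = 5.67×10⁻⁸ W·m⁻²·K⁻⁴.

Steady state: internal power = radiated power, P = εσA T⁴.
Radiating area A = 4πr² = 0.01620 m².
T⁴ = P/(εσA) = 16.7/(0.51·5.67×10⁻⁸·0.01620) = 3.566×10¹⁰ K⁴.
T = (3.566×10¹⁰)^(1/4).

T ≈ 435 K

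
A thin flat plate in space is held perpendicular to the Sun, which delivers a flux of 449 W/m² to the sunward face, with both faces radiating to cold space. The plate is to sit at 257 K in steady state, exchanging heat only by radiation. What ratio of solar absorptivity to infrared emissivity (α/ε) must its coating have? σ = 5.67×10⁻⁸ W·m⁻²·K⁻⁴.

Balance: αS·A = εσ·2A·T⁴ ⇒ α/ε = 2σT⁴/S.
α/ε = 2·5.67×10⁻⁸·(257)⁴/449 = 2·5.67×10⁻⁸·4.362×10⁹/449.

α/ε ≈ 1.10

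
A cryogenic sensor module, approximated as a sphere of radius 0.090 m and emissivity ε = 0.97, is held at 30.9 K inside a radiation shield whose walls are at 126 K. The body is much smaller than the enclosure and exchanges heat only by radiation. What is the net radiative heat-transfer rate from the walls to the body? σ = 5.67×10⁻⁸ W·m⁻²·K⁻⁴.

For a small grey body in a large enclosure: P_net = εσA(T_body⁴ − T_wall⁴).
A = 4πr² = 0.1018 m²; T_body⁴ − T_wall⁴ = 9.117×10⁵ − 2.520×10⁸ = -2.511×10⁸ K⁴.
|P_net| = 0.97·5.67×10⁻⁸·0.1018·2.511×10⁸.

P_net ≈ 1.41 W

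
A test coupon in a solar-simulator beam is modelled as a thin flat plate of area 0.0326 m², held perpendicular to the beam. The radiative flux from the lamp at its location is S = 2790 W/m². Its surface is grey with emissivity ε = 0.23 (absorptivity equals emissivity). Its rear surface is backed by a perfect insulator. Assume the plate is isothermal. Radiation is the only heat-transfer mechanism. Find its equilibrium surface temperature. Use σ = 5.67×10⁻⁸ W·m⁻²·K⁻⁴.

T ≈ 471 K

At equilibrium, absorbed power = emitted power.
Absorbing cross-section = A = 0.03260 m²; emitting surface = A = 0.03260 m² (ratio 1).
εS·A_cross = εσ·A_surf·T⁴  ⇒  T⁴ = S/(1σ)   (ε cancels).
T⁴ = 2790/(1·5.67×10⁻⁸) = 4.921×10¹⁰ K⁴.
T = (4.921×10¹⁰)^(1/4).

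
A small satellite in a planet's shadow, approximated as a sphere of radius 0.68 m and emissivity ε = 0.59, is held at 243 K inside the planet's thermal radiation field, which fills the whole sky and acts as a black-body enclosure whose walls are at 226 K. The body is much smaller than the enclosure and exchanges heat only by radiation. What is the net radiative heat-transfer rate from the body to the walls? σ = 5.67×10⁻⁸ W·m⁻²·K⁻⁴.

For a small grey body in a large enclosure: P_net = εσA(T_body⁴ − T_wall⁴).
A = 4πr² = 5.811 m²; T_body⁴ − T_wall⁴ = 3.487×10⁹ − 2.609×10⁹ = 8.780×10⁸ K⁴.
|P_net| = 0.59·5.67×10⁻⁸·5.811·8.780×10⁸.

P_net ≈ 171 W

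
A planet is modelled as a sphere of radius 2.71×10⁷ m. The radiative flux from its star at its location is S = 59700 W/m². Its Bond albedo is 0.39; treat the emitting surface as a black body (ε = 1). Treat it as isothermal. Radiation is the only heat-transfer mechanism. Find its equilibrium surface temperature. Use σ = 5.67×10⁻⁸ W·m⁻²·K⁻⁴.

At equilibrium, absorbed power = emitted power.
Absorbing cross-section = πr² = 2.307×10¹⁵ m²; emitting surface = 4πr² = 9.229×10¹⁵ m² (ratio 4).
(1−a)S·A_cross = εσ·A_surf·T⁴  ⇒  T⁴ = (1−a)S/(4σ).
T⁴ = 0.610·59700/(4·5.67×10⁻⁸) = 1.606×10¹¹ K⁴.
T = (1.606×10¹¹)^(1/4).

T ≈ 633 K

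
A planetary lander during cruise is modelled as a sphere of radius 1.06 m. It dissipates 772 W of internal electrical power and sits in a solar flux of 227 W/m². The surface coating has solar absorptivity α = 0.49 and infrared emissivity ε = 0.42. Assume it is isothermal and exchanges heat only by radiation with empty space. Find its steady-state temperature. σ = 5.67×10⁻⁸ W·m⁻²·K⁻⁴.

T ≈ 243 K

At steady state, absorbed solar power + internal power = radiated power.
Absorbed: α·S·A_cross = 0.49·227·3.530 = 392.6 W (cross-section πr²).
Total input = 392.6 + 772 = 1165 W.
Radiated: εσ·A_surf·T⁴ with A_surf = 4πr² = 14.12 m².
T⁴ = 1165/(0.42·5.67×10⁻⁸·14.12) = 3.464×10⁹ K⁴.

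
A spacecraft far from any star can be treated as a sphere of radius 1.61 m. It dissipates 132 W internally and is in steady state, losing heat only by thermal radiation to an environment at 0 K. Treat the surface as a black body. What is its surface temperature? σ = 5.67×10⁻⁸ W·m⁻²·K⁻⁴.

Steady state: internal power = radiated power, P = εσA T⁴.
Radiating area A = 4πr² = 32.57 m².
T⁴ = P/(εσA) = 132/(1.0·5.67×10⁻⁸·32.57) = 7.147×10⁷ K⁴.
T = (7.147×10⁷)^(1/4).

T ≈ 91.9 K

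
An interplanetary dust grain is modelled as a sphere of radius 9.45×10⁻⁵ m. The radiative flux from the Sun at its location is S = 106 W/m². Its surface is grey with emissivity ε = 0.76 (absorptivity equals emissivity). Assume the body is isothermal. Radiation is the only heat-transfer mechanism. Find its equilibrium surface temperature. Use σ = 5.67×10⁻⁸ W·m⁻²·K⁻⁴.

T ≈ 147 K

At equilibrium, absorbed power = emitted power.
Absorbing cross-section = πr² = 2.806×10⁻⁸ m²; emitting surface = 4πr² = 1.122×10⁻⁷ m² (ratio 4).
εS·A_cross = εσ·A_surf·T⁴  ⇒  T⁴ = S/(4σ)   (ε cancels).
T⁴ = 106/(4·5.67×10⁻⁸) = 4.674×10⁸ K⁴.
T = (4.674×10⁸)^(1/4).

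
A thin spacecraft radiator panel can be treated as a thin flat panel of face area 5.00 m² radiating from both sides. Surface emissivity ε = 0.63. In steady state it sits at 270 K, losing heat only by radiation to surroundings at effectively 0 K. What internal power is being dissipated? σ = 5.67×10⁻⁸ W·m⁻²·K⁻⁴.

P ≈ 1900 W

Steady state: P = εσA T⁴.
A = 2·5.00 = 10.00 m²; T⁴ = (270)⁴ = 5.314×10⁹ K⁴.
P = 0.63 × 5.67×10⁻⁸ × 10.00 × 5.314×10⁹.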